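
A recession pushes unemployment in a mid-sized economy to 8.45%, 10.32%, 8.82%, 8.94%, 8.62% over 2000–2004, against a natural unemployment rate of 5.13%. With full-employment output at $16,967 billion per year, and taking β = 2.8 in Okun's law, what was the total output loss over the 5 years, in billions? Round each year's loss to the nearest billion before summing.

Year 2000: gap = -2.8 × (8.45 - 5.13) = -9.296%, loss ≈ 16967 × 9.296/100 ≈ 1577.
Year 2001: gap = -2.8 × (10.32 - 5.13) = -14.532%, loss ≈ 16967 × 14.532/100 ≈ 2466.
Year 2002: gap = -2.8 × (8.82 - 5.13) = -10.332%, loss ≈ 16967 × 10.332/100 ≈ 1753.
Year 2003: gap = -2.8 × (8.94 - 5.13) = -10.668%, loss ≈ 16967 × 10.668/100 ≈ 1810.
Year 2004: gap = -2.8 × (8.62 - 5.13) = -9.772%, loss ≈ 16967 × 9.772/100 ≈ 1658.
Total lost output = 1577 + 2466 + 1753 + 1810 + 1658 = 9264 billion.

$9,264 billion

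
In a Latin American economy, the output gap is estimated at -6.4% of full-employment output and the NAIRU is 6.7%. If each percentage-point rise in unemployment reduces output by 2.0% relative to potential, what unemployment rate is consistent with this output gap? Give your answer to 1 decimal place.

9.9%

From Okun's law, u - u* = -(output gap)/β = -(-6.4)/2.0 = 3.2 points.
So u = 6.7 + 3.2 = 9.9%.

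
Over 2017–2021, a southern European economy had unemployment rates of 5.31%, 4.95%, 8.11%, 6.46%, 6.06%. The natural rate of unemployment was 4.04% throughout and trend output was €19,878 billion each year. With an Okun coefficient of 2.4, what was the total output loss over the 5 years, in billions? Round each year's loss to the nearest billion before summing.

Year 2017: gap = -2.4 × (5.31 - 4.04) = -3.048%, loss ≈ 19878 × 3.048/100 ≈ 606.
Year 2018: gap = -2.4 × (4.95 - 4.04) = -2.184%, loss ≈ 19878 × 2.184/100 ≈ 434.
Year 2019: gap = -2.4 × (8.11 - 4.04) = -9.768%, loss ≈ 19878 × 9.768/100 ≈ 1942.
Year 2020: gap = -2.4 × (6.46 - 4.04) = -5.808%, loss ≈ 19878 × 5.808/100 ≈ 1155.
Year 2021: gap = -2.4 × (6.06 - 4.04) = -4.848%, loss ≈ 19878 × 4.848/100 ≈ 964.
Total lost output = 606 + 434 + 1942 + 1155 + 964 = 5101 billion.

€5,101 billion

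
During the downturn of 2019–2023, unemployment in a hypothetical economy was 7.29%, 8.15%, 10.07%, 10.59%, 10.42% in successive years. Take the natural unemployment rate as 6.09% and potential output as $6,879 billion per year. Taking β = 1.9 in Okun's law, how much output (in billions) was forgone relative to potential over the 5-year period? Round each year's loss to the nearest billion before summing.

Year 2019: gap = -1.9 × (7.29 - 6.09) = -2.28%, loss ≈ 6879 × 2.28/100 ≈ 157.
Year 2020: gap = -1.9 × (8.15 - 6.09) = -3.914%, loss ≈ 6879 × 3.914/100 ≈ 269.
Year 2021: gap = -1.9 × (10.07 - 6.09) = -7.562%, loss ≈ 6879 × 7.562/100 ≈ 520.
Year 2022: gap = -1.9 × (10.59 - 6.09) = -8.55%, loss ≈ 6879 × 8.55/100 ≈ 588.
Year 2023: gap = -1.9 × (10.42 - 6.09) = -8.227%, loss ≈ 6879 × 8.227/100 ≈ 566.
Total lost output = 157 + 269 + 520 + 588 + 566 = 2100 billion.

$2,100 billion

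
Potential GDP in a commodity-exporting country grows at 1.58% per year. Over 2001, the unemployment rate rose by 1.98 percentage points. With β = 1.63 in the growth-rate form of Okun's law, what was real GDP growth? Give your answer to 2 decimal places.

-1.65%

Growth-rate Okun's law: g_Y = g_Y* - β × Δu.
g_Y = 1.58 - 1.63 × (1.98) = 1.58 - 3.2274 = -1.6474%, i.e. -1.65% to 2 d.p.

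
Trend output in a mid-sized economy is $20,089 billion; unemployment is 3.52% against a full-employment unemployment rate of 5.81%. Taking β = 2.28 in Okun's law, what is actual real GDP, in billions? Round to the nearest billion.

Unemployment gap = 3.52 - 5.81 = -2.29 points, so the output gap is -2.28 × (-2.29) = 5.2212%.
Actual GDP = 20089 × (1 + 5.2212/100) = 20089 × 1.052212 ≈ 21138 billion.

$21,138 billion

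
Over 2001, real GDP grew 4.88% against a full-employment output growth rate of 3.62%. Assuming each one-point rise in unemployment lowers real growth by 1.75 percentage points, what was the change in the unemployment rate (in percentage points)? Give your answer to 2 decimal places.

-0.72 percentage points

Growth-rate Okun's law: g_Y = g_Y* - β × Δu, so Δu = (g_Y* - g_Y)/β.
Δu = (3.62 - 4.88)/1.75 = -1.26/1.75 = -0.72 percentage points.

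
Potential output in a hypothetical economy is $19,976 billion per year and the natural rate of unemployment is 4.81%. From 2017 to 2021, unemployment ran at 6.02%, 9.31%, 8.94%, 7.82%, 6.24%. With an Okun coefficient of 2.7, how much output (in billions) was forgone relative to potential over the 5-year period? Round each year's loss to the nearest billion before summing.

$7,702 billion

Year 2017: gap = -2.7 × (6.02 - 4.81) = -3.267%, loss ≈ 19976 × 3.267/100 ≈ 653.
Year 2018: gap = -2.7 × (9.31 - 4.81) = -12.15%, loss ≈ 19976 × 12.15/100 ≈ 2427.
Year 2019: gap = -2.7 × (8.94 - 4.81) = -11.151%, loss ≈ 19976 × 11.151/100 ≈ 2228.
Year 2020: gap = -2.7 × (7.82 - 4.81) = -8.127%, loss ≈ 19976 × 8.127/100 ≈ 1623.
Year 2021: gap = -2.7 × (6.24 - 4.81) = -3.861%, loss ≈ 19976 × 3.861/100 ≈ 771.
Total lost output = 653 + 2427 + 2228 + 1623 + 771 = 7702 billion.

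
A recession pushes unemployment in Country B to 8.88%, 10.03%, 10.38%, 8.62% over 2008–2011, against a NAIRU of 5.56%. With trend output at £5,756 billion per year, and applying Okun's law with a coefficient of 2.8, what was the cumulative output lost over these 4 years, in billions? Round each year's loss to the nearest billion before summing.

Year 2008: gap = -2.8 × (8.88 - 5.56) = -9.296%, loss ≈ 5756 × 9.296/100 ≈ 535.
Year 2009: gap = -2.8 × (10.03 - 5.56) = -12.516%, loss ≈ 5756 × 12.516/100 ≈ 720.
Year 2010: gap = -2.8 × (10.38 - 5.56) = -13.496%, loss ≈ 5756 × 13.496/100 ≈ 777.
Year 2011: gap = -2.8 × (8.62 - 5.56) = -8.568%, loss ≈ 5756 × 8.568/100 ≈ 493.
Total lost output = 535 + 720 + 777 + 493 = 2525 billion.

£2,525 billion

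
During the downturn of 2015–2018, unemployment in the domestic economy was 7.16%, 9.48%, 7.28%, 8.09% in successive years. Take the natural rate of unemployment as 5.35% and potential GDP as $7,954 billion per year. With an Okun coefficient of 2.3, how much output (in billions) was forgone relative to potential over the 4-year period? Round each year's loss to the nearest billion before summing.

$1,941 billion

Year 2015: gap = -2.3 × (7.16 - 5.35) = -4.163%, loss ≈ 7954 × 4.163/100 ≈ 331.
Year 2016: gap = -2.3 × (9.48 - 5.35) = -9.499%, loss ≈ 7954 × 9.499/100 ≈ 756.
Year 2017: gap = -2.3 × (7.28 - 5.35) = -4.439%, loss ≈ 7954 × 4.439/100 ≈ 353.
Year 2018: gap = -2.3 × (8.09 - 5.35) = -6.302%, loss ≈ 7954 × 6.302/100 ≈ 501.
Total lost output = 331 + 756 + 353 + 501 = 1941 billion.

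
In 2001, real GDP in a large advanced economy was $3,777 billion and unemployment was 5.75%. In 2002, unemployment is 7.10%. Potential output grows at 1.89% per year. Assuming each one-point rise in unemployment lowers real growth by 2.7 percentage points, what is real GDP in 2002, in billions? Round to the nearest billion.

$3,711 billion

Δu = 7.1 - 5.75 = 1.35 points.
Okun's law (growth form): g_Y = g_Y* - β × Δu = 1.89 - 2.7 × (1.35) = 1.89 - 3.645 = -1.755%.
Real GDP in the next year = 3777 × (1 - 1.755/100) = 3777 × 0.98245 ≈ 3711 billion.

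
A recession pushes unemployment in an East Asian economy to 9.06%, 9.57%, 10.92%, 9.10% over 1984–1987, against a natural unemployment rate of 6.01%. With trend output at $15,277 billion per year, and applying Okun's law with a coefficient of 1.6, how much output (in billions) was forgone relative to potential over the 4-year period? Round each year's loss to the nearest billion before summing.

$3,571 billion

Year 1984: gap = -1.6 × (9.06 - 6.01) = -4.88%, loss ≈ 15277 × 4.88/100 ≈ 746.
Year 1985: gap = -1.6 × (9.57 - 6.01) = -5.696%, loss ≈ 15277 × 5.696/100 ≈ 870.
Year 1986: gap = -1.6 × (10.92 - 6.01) = -7.856%, loss ≈ 15277 × 7.856/100 ≈ 1200.
Year 1987: gap = -1.6 × (9.1 - 6.01) = -4.944%, loss ≈ 15277 × 4.944/100 ≈ 755.
Total lost output = 746 + 870 + 1200 + 755 = 3571 billion.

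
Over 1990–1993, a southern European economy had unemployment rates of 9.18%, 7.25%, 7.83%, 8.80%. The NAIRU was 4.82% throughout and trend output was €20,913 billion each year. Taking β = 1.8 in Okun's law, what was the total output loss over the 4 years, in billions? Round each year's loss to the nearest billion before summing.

Year 1990: gap = -1.8 × (9.18 - 4.82) = -7.848%, loss ≈ 20913 × 7.848/100 ≈ 1641.
Year 1991: gap = -1.8 × (7.25 - 4.82) = -4.374%, loss ≈ 20913 × 4.374/100 ≈ 915.
Year 1992: gap = -1.8 × (7.83 - 4.82) = -5.418%, loss ≈ 20913 × 5.418/100 ≈ 1133.
Year 1993: gap = -1.8 × (8.8 - 4.82) = -7.164%, loss ≈ 20913 × 7.164/100 ≈ 1498.
Total lost output = 1641 + 915 + 1133 + 1498 = 5187 billion.

€5,187 billion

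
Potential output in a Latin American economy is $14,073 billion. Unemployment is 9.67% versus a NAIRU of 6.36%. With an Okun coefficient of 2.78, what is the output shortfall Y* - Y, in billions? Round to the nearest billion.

Output gap = -2.78 × (9.67 - 6.36) = -2.78 × 3.31 = -9.2018%.
Actual GDP ≈ 14073 × 0.907982 ≈ 12778 billion, so the shortfall is 14073 - 12778 = 1295 billion.

$1,295 billion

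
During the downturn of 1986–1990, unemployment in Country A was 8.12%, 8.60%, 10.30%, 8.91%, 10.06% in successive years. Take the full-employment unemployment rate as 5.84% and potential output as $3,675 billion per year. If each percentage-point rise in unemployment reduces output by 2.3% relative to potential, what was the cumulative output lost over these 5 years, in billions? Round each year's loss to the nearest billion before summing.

Year 1986: gap = -2.3 × (8.12 - 5.84) = -5.244%, loss ≈ 3675 × 5.244/100 ≈ 193.
Year 1987: gap = -2.3 × (8.6 - 5.84) = -6.348%, loss ≈ 3675 × 6.348/100 ≈ 233.
Year 1988: gap = -2.3 × (10.3 - 5.84) = -10.258%, loss ≈ 3675 × 10.258/100 ≈ 377.
Year 1989: gap = -2.3 × (8.91 - 5.84) = -7.061%, loss ≈ 3675 × 7.061/100 ≈ 259.
Year 1990: gap = -2.3 × (10.06 - 5.84) = -9.706%, loss ≈ 3675 × 9.706/100 ≈ 357.
Total lost output = 193 + 233 + 377 + 259 + 357 = 1419 billion.

$1,419 billion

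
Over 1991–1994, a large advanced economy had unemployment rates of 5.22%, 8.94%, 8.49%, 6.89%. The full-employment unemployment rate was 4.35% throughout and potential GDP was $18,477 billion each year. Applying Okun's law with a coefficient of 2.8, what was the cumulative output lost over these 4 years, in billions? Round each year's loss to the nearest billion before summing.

Year 1991: gap = -2.8 × (5.22 - 4.35) = -2.436%, loss ≈ 18477 × 2.436/100 ≈ 450.
Year 1992: gap = -2.8 × (8.94 - 4.35) = -12.852%, loss ≈ 18477 × 12.852/100 ≈ 2375.
Year 1993: gap = -2.8 × (8.49 - 4.35) = -11.592%, loss ≈ 18477 × 11.592/100 ≈ 2142.
Year 1994: gap = -2.8 × (6.89 - 4.35) = -7.112%, loss ≈ 18477 × 7.112/100 ≈ 1314.
Total lost output = 450 + 2375 + 2142 + 1314 = 6281 billion.

$6,281 billion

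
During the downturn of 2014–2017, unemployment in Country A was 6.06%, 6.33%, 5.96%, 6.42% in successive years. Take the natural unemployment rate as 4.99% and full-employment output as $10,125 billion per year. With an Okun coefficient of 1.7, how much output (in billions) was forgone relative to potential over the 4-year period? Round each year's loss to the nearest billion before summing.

Year 2014: gap = -1.7 × (6.06 - 4.99) = -1.819%, loss ≈ 10125 × 1.819/100 ≈ 184.
Year 2015: gap = -1.7 × (6.33 - 4.99) = -2.278%, loss ≈ 10125 × 2.278/100 ≈ 231.
Year 2016: gap = -1.7 × (5.96 - 4.99) = -1.649%, loss ≈ 10125 × 1.649/100 ≈ 167.
Year 2017: gap = -1.7 × (6.42 - 4.99) = -2.431%, loss ≈ 10125 × 2.431/100 ≈ 246.
Total lost output = 184 + 231 + 167 + 246 = 828 billion.

$828 billion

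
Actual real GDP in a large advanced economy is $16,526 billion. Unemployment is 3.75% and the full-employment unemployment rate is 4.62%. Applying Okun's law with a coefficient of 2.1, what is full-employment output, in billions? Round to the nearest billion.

Unemployment gap = 3.75 - 4.62 = -0.87 points, so output gap = -2.1 × (-0.87) = 1.827%.
Since Y = Y* × (1 + gap/100), Y* = 16526/1.01827 ≈ 16229 billion.

$16,229 billion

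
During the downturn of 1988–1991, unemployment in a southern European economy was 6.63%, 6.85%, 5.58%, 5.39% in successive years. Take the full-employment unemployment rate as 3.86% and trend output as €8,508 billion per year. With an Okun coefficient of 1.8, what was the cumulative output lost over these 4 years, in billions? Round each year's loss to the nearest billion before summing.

Year 1988: gap = -1.8 × (6.63 - 3.86) = -4.986%, loss ≈ 8508 × 4.986/100 ≈ 424.
Year 1989: gap = -1.8 × (6.85 - 3.86) = -5.382%, loss ≈ 8508 × 5.382/100 ≈ 458.
Year 1990: gap = -1.8 × (5.58 - 3.86) = -3.096%, loss ≈ 8508 × 3.096/100 ≈ 263.
Year 1991: gap = -1.8 × (5.39 - 3.86) = -2.754%, loss ≈ 8508 × 2.754/100 ≈ 234.
Total lost output = 424 + 458 + 263 + 234 = 1379 billion.

€1,379 billion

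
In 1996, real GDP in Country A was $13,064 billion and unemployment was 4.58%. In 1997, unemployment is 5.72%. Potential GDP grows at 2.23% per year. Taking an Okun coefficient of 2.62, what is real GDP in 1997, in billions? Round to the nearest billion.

Δu = 5.72 - 4.58 = 1.14 points.
Okun's law (growth form): g_Y = g_Y* - β × Δu = 2.23 - 2.62 × (1.14) = 2.23 - 2.9868 = -0.7568%.
Real GDP in the next year = 13064 × (1 - 0.7568/100) = 13064 × 0.992432 ≈ 12965 billion.

$12,965 billion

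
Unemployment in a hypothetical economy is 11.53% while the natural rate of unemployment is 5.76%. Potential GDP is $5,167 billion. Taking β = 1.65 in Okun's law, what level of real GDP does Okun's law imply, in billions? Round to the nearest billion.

$4,675 billion

Unemployment gap = 11.53 - 5.76 = 5.77 points, so the output gap is -1.65 × 5.77 = -9.5205%.
Actual GDP = 5167 × (1 - 9.5205/100) = 5167 × 0.904795 ≈ 4675 billion.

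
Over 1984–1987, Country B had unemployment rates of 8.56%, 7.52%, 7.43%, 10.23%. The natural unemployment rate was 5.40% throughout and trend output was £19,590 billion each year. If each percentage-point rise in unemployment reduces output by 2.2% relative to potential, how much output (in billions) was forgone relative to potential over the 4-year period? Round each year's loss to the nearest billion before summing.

Year 1984: gap = -2.2 × (8.56 - 5.4) = -6.952%, loss ≈ 19590 × 6.952/100 ≈ 1362.
Year 1985: gap = -2.2 × (7.52 - 5.4) = -4.664%, loss ≈ 19590 × 4.664/100 ≈ 914.
Year 1986: gap = -2.2 × (7.43 - 5.4) = -4.466%, loss ≈ 19590 × 4.466/100 ≈ 875.
Year 1987: gap = -2.2 × (10.23 - 5.4) = -10.626%, loss ≈ 19590 × 10.626/100 ≈ 2082.
Total lost output = 1362 + 914 + 875 + 2082 = 5233 billion.

£5,233 billion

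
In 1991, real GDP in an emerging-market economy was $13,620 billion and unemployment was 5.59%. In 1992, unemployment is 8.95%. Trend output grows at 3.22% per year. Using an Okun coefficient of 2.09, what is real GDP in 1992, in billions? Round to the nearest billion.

$13,102 billion

Δu = 8.95 - 5.59 = 3.36 points.
Okun's law (growth form): g_Y = g_Y* - β × Δu = 3.22 - 2.09 × (3.36) = 3.22 - 7.0224 = -3.8024%.
Real GDP in the next year = 13620 × (1 - 3.8024/100) = 13620 × 0.961976 ≈ 13102 billion.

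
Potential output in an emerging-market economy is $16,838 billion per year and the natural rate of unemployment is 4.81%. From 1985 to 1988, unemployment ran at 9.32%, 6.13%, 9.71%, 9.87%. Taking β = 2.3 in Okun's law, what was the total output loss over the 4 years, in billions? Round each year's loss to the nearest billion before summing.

Year 1985: gap = -2.3 × (9.32 - 4.81) = -10.373%, loss ≈ 16838 × 10.373/100 ≈ 1747.
Year 1986: gap = -2.3 × (6.13 - 4.81) = -3.036%, loss ≈ 16838 × 3.036/100 ≈ 511.
Year 1987: gap = -2.3 × (9.71 - 4.81) = -11.27%, loss ≈ 16838 × 11.27/100 ≈ 1898.
Year 1988: gap = -2.3 × (9.87 - 4.81) = -11.638%, loss ≈ 16838 × 11.638/100 ≈ 1960.
Total lost output = 1747 + 511 + 1898 + 1960 = 6116 billion.

$6,116 billion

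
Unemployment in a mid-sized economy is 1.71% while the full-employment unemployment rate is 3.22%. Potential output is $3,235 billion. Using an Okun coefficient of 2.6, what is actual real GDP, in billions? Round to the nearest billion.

$3,362 billion

Unemployment gap = 1.71 - 3.22 = -1.51 points, so the output gap is -2.6 × (-1.51) = 3.926%.
Actual GDP = 3235 × (1 + 3.926/100) = 3235 × 1.03926 ≈ 3362 billion.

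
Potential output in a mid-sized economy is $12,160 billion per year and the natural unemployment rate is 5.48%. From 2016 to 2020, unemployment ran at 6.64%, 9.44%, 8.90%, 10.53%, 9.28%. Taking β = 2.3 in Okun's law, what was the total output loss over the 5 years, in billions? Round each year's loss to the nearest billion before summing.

$4,864 billion

Year 2016: gap = -2.3 × (6.64 - 5.48) = -2.668%, loss ≈ 12160 × 2.668/100 ≈ 324.
Year 2017: gap = -2.3 × (9.44 - 5.48) = -9.108%, loss ≈ 12160 × 9.108/100 ≈ 1108.
Year 2018: gap = -2.3 × (8.9 - 5.48) = -7.866%, loss ≈ 12160 × 7.866/100 ≈ 957.
Year 2019: gap = -2.3 × (10.53 - 5.48) = -11.615%, loss ≈ 12160 × 11.615/100 ≈ 1412.
Year 2020: gap = -2.3 × (9.28 - 5.48) = -8.74%, loss ≈ 12160 × 8.74/100 ≈ 1063.
Total lost output = 324 + 1108 + 957 + 1412 + 1063 = 4864 billion.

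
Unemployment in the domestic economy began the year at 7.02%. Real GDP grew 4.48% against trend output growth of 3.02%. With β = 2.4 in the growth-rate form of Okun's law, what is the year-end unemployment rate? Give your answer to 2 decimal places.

Growth-rate Okun's law: g_Y = g_Y* - β × Δu, so Δu = (g_Y* - g_Y)/β.
Δu = (3.02 - 4.48)/2.4 = -1.46/2.4 = -0.61 percentage points.
Year-end unemployment = 7.02 - 0.61 = 6.41%.

6.41%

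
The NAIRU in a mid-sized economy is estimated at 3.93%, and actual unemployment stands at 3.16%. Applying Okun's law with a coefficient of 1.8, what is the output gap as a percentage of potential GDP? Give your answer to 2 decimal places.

1.39%

The unemployment gap is 3.16 - 3.93 = -0.77 percentage points.
Okun's law gives an output gap of -1.8 × (-0.77) = 1.386%, i.e. 1.39% above potential.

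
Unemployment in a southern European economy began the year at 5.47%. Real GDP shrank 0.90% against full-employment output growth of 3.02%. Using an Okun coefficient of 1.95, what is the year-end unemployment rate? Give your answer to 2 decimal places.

Growth-rate Okun's law: g_Y = g_Y* - β × Δu, so Δu = (g_Y* - g_Y)/β.
Δu = (3.02 + 0.9)/1.95 = 3.92/1.95 = 2.01 percentage points.
Year-end unemployment = 5.47 + 2.01 = 7.48%.

7.48%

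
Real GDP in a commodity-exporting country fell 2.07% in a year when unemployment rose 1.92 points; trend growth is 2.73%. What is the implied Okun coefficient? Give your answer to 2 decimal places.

Growth form: g_Y = g_Y* - β × Δu, so β = (g_Y* - g_Y)/Δu.
β = (2.73 + 2.07)/1.92 = 4.8/1.92 = 2.50.

β ≈ 2.50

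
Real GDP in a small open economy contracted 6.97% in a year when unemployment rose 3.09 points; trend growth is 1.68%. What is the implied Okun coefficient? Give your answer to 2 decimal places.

β ≈ 2.80

Growth form: g_Y = g_Y* - β × Δu, so β = (g_Y* - g_Y)/Δu.
β = (1.68 + 6.97)/3.09 = 8.65/3.09 = 2.80.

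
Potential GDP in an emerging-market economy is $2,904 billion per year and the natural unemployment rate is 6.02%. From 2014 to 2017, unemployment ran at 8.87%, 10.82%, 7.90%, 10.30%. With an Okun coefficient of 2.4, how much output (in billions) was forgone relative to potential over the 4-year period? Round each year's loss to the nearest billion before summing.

$963 billion

Year 2014: gap = -2.4 × (8.87 - 6.02) = -6.84%, loss ≈ 2904 × 6.84/100 ≈ 199.
Year 2015: gap = -2.4 × (10.82 - 6.02) = -11.52%, loss ≈ 2904 × 11.52/100 ≈ 335.
Year 2016: gap = -2.4 × (7.9 - 6.02) = -4.512%, loss ≈ 2904 × 4.512/100 ≈ 131.
Year 2017: gap = -2.4 × (10.3 - 6.02) = -10.272%, loss ≈ 2904 × 10.272/100 ≈ 298.
Total lost output = 199 + 335 + 131 + 298 = 963 billion.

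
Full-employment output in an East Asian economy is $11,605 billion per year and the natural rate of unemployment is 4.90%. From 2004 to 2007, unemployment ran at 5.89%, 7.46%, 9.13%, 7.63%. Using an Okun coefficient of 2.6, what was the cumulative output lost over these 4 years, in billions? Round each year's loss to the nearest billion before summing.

$3,171 billion

Year 2004: gap = -2.6 × (5.89 - 4.9) = -2.574%, loss ≈ 11605 × 2.574/100 ≈ 299.
Year 2005: gap = -2.6 × (7.46 - 4.9) = -6.656%, loss ≈ 11605 × 6.656/100 ≈ 772.
Year 2006: gap = -2.6 × (9.13 - 4.9) = -10.998%, loss ≈ 11605 × 10.998/100 ≈ 1276.
Year 2007: gap = -2.6 × (7.63 - 4.9) = -7.098%, loss ≈ 11605 × 7.098/100 ≈ 824.
Total lost output = 299 + 772 + 1276 + 824 = 3171 billion.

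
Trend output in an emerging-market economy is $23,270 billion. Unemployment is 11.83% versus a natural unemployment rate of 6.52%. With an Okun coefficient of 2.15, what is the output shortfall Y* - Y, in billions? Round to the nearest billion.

$2,657 billion

Output gap = -2.15 × (11.83 - 6.52) = -2.15 × 5.31 = -11.4165%.
Actual GDP ≈ 23270 × 0.885835 ≈ 20613 billion, so the shortfall is 23270 - 20613 = 2657 billion.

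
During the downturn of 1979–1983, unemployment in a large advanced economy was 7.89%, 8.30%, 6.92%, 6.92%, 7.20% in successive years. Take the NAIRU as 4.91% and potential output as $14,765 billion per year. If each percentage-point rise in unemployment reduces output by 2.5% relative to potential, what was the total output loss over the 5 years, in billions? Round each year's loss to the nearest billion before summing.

$4,680 billion

Year 1979: gap = -2.5 × (7.89 - 4.91) = -7.45%, loss ≈ 14765 × 7.45/100 ≈ 1100.
Year 1980: gap = -2.5 × (8.3 - 4.91) = -8.475%, loss ≈ 14765 × 8.475/100 ≈ 1251.
Year 1981: gap = -2.5 × (6.92 - 4.91) = -5.025%, loss ≈ 14765 × 5.025/100 ≈ 742.
Year 1982: gap = -2.5 × (6.92 - 4.91) = -5.025%, loss ≈ 14765 × 5.025/100 ≈ 742.
Year 1983: gap = -2.5 × (7.2 - 4.91) = -5.725%, loss ≈ 14765 × 5.725/100 ≈ 845.
Total lost output = 1100 + 1251 + 742 + 742 + 845 = 4680 billion.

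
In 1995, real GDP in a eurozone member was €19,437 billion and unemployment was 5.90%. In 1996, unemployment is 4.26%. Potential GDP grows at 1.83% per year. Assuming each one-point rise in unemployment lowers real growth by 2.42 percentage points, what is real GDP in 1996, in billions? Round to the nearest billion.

Δu = 4.26 - 5.9 = -1.64 points.
Okun's law (growth form): g_Y = g_Y* - β × Δu = 1.83 - 2.42 × (-1.64) = 1.83 + 3.9688 = 5.7988%.
Real GDP in the next year = 19437 × (1 + 5.7988/100) = 19437 × 1.057988 ≈ 20564 billion.

€20,564 billion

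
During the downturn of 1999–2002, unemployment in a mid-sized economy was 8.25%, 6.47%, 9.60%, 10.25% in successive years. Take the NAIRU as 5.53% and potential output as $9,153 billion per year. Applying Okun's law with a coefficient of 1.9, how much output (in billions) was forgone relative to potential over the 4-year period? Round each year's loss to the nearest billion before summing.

Year 1999: gap = -1.9 × (8.25 - 5.53) = -5.168%, loss ≈ 9153 × 5.168/100 ≈ 473.
Year 2000: gap = -1.9 × (6.47 - 5.53) = -1.786%, loss ≈ 9153 × 1.786/100 ≈ 163.
Year 2001: gap = -1.9 × (9.6 - 5.53) = -7.733%, loss ≈ 9153 × 7.733/100 ≈ 708.
Year 2002: gap = -1.9 × (10.25 - 5.53) = -8.968%, loss ≈ 9153 × 8.968/100 ≈ 821.
Total lost output = 473 + 163 + 708 + 821 = 2165 billion.

$2,165 billion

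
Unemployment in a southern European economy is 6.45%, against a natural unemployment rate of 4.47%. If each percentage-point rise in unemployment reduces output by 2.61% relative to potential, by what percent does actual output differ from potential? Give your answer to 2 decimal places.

The unemployment gap is 6.45 - 4.47 = 1.98 percentage points.
Okun's law gives an output gap of -2.61 × 1.98 = -5.1678%, i.e. 5.17% below potential.

-5.17%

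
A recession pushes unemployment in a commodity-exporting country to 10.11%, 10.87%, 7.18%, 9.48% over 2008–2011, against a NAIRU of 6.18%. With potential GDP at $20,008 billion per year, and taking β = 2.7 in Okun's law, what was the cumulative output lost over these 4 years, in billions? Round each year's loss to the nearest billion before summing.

Year 2008: gap = -2.7 × (10.11 - 6.18) = -10.611%, loss ≈ 20008 × 10.611/100 ≈ 2123.
Year 2009: gap = -2.7 × (10.87 - 6.18) = -12.663%, loss ≈ 20008 × 12.663/100 ≈ 2534.
Year 2010: gap = -2.7 × (7.18 - 6.18) = -2.7%, loss ≈ 20008 × 2.7/100 ≈ 540.
Year 2011: gap = -2.7 × (9.48 - 6.18) = -8.91%, loss ≈ 20008 × 8.91/100 ≈ 1783.
Total lost output = 2123 + 2534 + 540 + 1783 = 6980 billion.

$6,980 billion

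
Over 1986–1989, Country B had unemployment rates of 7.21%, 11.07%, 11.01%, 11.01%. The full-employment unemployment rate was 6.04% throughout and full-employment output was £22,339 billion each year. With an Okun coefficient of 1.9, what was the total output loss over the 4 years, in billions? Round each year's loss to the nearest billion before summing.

£6,850 billion

Year 1986: gap = -1.9 × (7.21 - 6.04) = -2.223%, loss ≈ 22339 × 2.223/100 ≈ 497.
Year 1987: gap = -1.9 × (11.07 - 6.04) = -9.557%, loss ≈ 22339 × 9.557/100 ≈ 2135.
Year 1988: gap = -1.9 × (11.01 - 6.04) = -9.443%, loss ≈ 22339 × 9.443/100 ≈ 2109.
Year 1989: gap = -1.9 × (11.01 - 6.04) = -9.443%, loss ≈ 22339 × 9.443/100 ≈ 2109.
Total lost output = 497 + 2135 + 2109 + 2109 = 6850 billion.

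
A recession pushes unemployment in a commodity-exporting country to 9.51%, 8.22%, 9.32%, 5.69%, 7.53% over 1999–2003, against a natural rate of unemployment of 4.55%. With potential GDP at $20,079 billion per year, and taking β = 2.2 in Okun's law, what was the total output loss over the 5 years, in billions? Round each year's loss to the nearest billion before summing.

Year 1999: gap = -2.2 × (9.51 - 4.55) = -10.912%, loss ≈ 20079 × 10.912/100 ≈ 2191.
Year 2000: gap = -2.2 × (8.22 - 4.55) = -8.074%, loss ≈ 20079 × 8.074/100 ≈ 1621.
Year 2001: gap = -2.2 × (9.32 - 4.55) = -10.494%, loss ≈ 20079 × 10.494/100 ≈ 2107.
Year 2002: gap = -2.2 × (5.69 - 4.55) = -2.508%, loss ≈ 20079 × 2.508/100 ≈ 504.
Year 2003: gap = -2.2 × (7.53 - 4.55) = -6.556%, loss ≈ 20079 × 6.556/100 ≈ 1316.
Total lost output = 2191 + 1621 + 2107 + 504 + 1316 = 7739 billion.

$7,739 billion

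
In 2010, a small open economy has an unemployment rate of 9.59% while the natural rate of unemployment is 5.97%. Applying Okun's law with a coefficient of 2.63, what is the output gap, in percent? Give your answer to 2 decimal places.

-9.52%

The unemployment gap is 9.59 - 5.97 = 3.62 percentage points.
Okun's law gives an output gap of -2.63 × 3.62 = -9.5206%, i.e. 9.52% below potential.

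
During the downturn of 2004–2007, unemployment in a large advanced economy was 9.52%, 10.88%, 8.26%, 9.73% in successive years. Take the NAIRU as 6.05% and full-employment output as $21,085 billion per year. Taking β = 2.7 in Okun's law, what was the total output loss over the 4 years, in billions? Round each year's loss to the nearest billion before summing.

Year 2004: gap = -2.7 × (9.52 - 6.05) = -9.369%, loss ≈ 21085 × 9.369/100 ≈ 1975.
Year 2005: gap = -2.7 × (10.88 - 6.05) = -13.041%, loss ≈ 21085 × 13.041/100 ≈ 2750.
Year 2006: gap = -2.7 × (8.26 - 6.05) = -5.967%, loss ≈ 21085 × 5.967/100 ≈ 1258.
Year 2007: gap = -2.7 × (9.73 - 6.05) = -9.936%, loss ≈ 21085 × 9.936/100 ≈ 2095.
Total lost output = 1975 + 2750 + 1258 + 2095 = 8078 billion.

$8,078 billion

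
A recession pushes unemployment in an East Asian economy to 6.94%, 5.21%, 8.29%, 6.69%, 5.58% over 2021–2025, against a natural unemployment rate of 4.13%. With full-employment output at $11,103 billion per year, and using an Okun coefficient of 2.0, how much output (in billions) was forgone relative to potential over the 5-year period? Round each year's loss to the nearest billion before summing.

$2,678 billion

Year 2021: gap = -2.0 × (6.94 - 4.13) = -5.62%, loss ≈ 11103 × 5.62/100 ≈ 624.
Year 2022: gap = -2.0 × (5.21 - 4.13) = -2.16%, loss ≈ 11103 × 2.16/100 ≈ 240.
Year 2023: gap = -2.0 × (8.29 - 4.13) = -8.32%, loss ≈ 11103 × 8.32/100 ≈ 924.
Year 2024: gap = -2.0 × (6.69 - 4.13) = -5.12%, loss ≈ 11103 × 5.12/100 ≈ 568.
Year 2025: gap = -2.0 × (5.58 - 4.13) = -2.9%, loss ≈ 11103 × 2.9/100 ≈ 322.
Total lost output = 624 + 240 + 924 + 568 + 322 = 2678 billion.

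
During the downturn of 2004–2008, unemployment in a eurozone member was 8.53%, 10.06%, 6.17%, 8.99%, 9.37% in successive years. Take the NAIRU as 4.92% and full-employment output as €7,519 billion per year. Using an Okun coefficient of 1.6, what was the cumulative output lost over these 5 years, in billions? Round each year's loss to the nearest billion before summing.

€2,227 billion

Year 2004: gap = -1.6 × (8.53 - 4.92) = -5.776%, loss ≈ 7519 × 5.776/100 ≈ 434.
Year 2005: gap = -1.6 × (10.06 - 4.92) = -8.224%, loss ≈ 7519 × 8.224/100 ≈ 618.
Year 2006: gap = -1.6 × (6.17 - 4.92) = -2%, loss ≈ 7519 × 2/100 ≈ 150.
Year 2007: gap = -1.6 × (8.99 - 4.92) = -6.512%, loss ≈ 7519 × 6.512/100 ≈ 490.
Year 2008: gap = -1.6 × (9.37 - 4.92) = -7.12%, loss ≈ 7519 × 7.12/100 ≈ 535.
Total lost output = 434 + 618 + 150 + 490 + 535 = 2227 billion.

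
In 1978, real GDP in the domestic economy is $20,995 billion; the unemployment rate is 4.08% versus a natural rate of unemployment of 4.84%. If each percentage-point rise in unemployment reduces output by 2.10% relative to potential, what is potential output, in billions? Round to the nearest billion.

$20,665 billion

Unemployment gap = 4.08 - 4.84 = -0.76 points, so output gap = -2.1 × (-0.76) = 1.596%.
Since Y = Y* × (1 + gap/100), Y* = 20995/1.01596 ≈ 20665 billion.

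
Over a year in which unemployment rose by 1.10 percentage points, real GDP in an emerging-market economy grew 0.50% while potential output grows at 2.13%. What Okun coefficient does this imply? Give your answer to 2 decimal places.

Growth form: g_Y = g_Y* - β × Δu, so β = (g_Y* - g_Y)/Δu.
β = (2.13 - 0.5)/1.10 = 1.63/1.10 = 1.48.

β ≈ 1.48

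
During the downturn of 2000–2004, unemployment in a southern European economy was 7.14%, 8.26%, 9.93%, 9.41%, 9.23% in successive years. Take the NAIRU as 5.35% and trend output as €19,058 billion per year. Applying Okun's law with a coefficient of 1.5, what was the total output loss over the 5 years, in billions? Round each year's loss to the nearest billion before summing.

Year 2000: gap = -1.5 × (7.14 - 5.35) = -2.685%, loss ≈ 19058 × 2.685/100 ≈ 512.
Year 2001: gap = -1.5 × (8.26 - 5.35) = -4.365%, loss ≈ 19058 × 4.365/100 ≈ 832.
Year 2002: gap = -1.5 × (9.93 - 5.35) = -6.87%, loss ≈ 19058 × 6.87/100 ≈ 1309.
Year 2003: gap = -1.5 × (9.41 - 5.35) = -6.09%, loss ≈ 19058 × 6.09/100 ≈ 1161.
Year 2004: gap = -1.5 × (9.23 - 5.35) = -5.82%, loss ≈ 19058 × 5.82/100 ≈ 1109.
Total lost output = 512 + 832 + 1309 + 1161 + 1109 = 4923 billion.

€4,923 billion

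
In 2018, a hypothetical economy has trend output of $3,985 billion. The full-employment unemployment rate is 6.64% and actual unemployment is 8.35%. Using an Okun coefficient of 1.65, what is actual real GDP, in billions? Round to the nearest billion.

$3,873 billion

Unemployment gap = 8.35 - 6.64 = 1.71 points, so the output gap is -1.65 × 1.71 = -2.8215%.
Actual GDP = 3985 × (1 - 2.8215/100) = 3985 × 0.971785 ≈ 3873 billion.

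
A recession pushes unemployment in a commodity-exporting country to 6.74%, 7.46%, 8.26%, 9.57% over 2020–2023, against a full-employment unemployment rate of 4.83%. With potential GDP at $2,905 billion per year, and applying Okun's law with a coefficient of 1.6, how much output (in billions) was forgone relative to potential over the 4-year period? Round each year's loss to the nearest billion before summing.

$590 billion

Year 2020: gap = -1.6 × (6.74 - 4.83) = -3.056%, loss ≈ 2905 × 3.056/100 ≈ 89.
Year 2021: gap = -1.6 × (7.46 - 4.83) = -4.208%, loss ≈ 2905 × 4.208/100 ≈ 122.
Year 2022: gap = -1.6 × (8.26 - 4.83) = -5.488%, loss ≈ 2905 × 5.488/100 ≈ 159.
Year 2023: gap = -1.6 × (9.57 - 4.83) = -7.584%, loss ≈ 2905 × 7.584/100 ≈ 220.
Total lost output = 89 + 122 + 159 + 220 = 590 billion.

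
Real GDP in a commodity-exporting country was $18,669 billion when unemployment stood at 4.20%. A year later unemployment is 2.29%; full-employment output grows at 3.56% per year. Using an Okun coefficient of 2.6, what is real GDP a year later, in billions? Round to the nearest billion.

Δu = 2.29 - 4.2 = -1.91 points.
Okun's law (growth form): g_Y = g_Y* - β × Δu = 3.56 - 2.6 × (-1.91) = 3.56 + 4.966 = 8.526%.
Real GDP in the next year = 18669 × (1 + 8.526/100) = 18669 × 1.08526 ≈ 20261 billion.

$20,261 billion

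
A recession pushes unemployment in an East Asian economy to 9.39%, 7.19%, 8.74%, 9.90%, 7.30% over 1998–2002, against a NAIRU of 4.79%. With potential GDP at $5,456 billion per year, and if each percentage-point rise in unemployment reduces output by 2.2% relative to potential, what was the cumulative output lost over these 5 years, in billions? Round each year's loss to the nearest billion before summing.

$2,228 billion

Year 1998: gap = -2.2 × (9.39 - 4.79) = -10.12%, loss ≈ 5456 × 10.12/100 ≈ 552.
Year 1999: gap = -2.2 × (7.19 - 4.79) = -5.28%, loss ≈ 5456 × 5.28/100 ≈ 288.
Year 2000: gap = -2.2 × (8.74 - 4.79) = -8.69%, loss ≈ 5456 × 8.69/100 ≈ 474.
Year 2001: gap = -2.2 × (9.9 - 4.79) = -11.242%, loss ≈ 5456 × 11.242/100 ≈ 613.
Year 2002: gap = -2.2 × (7.3 - 4.79) = -5.522%, loss ≈ 5456 × 5.522/100 ≈ 301.
Total lost output = 552 + 288 + 474 + 613 + 301 = 2228 billion.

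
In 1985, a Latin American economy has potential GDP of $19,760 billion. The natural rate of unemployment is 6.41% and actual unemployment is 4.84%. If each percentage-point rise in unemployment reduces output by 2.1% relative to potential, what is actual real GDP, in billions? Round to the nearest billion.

Unemployment gap = 4.84 - 6.41 = -1.57 points, so the output gap is -2.1 × (-1.57) = 3.297%.
Actual GDP = 19760 × (1 + 3.297/100) = 19760 × 1.03297 ≈ 20411 billion.

$20,411 billion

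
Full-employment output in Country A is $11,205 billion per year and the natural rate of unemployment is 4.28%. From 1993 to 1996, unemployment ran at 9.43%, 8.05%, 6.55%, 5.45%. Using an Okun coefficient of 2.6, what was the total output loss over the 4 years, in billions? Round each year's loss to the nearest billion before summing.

$3,600 billion

Year 1993: gap = -2.6 × (9.43 - 4.28) = -13.39%, loss ≈ 11205 × 13.39/100 ≈ 1500.
Year 1994: gap = -2.6 × (8.05 - 4.28) = -9.802%, loss ≈ 11205 × 9.802/100 ≈ 1098.
Year 1995: gap = -2.6 × (6.55 - 4.28) = -5.902%, loss ≈ 11205 × 5.902/100 ≈ 661.
Year 1996: gap = -2.6 × (5.45 - 4.28) = -3.042%, loss ≈ 11205 × 3.042/100 ≈ 341.
Total lost output = 1500 + 1098 + 661 + 341 = 3600 billion.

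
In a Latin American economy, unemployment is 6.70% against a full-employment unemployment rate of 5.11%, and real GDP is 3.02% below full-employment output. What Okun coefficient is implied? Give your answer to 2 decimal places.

β ≈ 1.90

Okun's law: output gap = -β × (u - u*).
-3.02 = -β × (6.7 - 5.11) = -β × 1.59, so β = 3.02/1.59 = 1.90.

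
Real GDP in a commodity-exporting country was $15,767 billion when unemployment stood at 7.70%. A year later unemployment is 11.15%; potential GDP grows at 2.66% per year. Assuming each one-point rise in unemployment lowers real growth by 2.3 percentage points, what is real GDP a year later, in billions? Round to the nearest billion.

Δu = 11.15 - 7.7 = 3.45 points.
Okun's law (growth form): g_Y = g_Y* - β × Δu = 2.66 - 2.3 × (3.45) = 2.66 - 7.935 = -5.275%.
Real GDP in the next year = 15767 × (1 - 5.275/100) = 15767 × 0.94725 ≈ 14935 billion.

$14,935 billion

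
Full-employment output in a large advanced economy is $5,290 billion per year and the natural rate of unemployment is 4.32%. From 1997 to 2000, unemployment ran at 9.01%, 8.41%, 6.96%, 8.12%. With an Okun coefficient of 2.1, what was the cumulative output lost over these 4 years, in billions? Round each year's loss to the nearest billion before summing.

Year 1997: gap = -2.1 × (9.01 - 4.32) = -9.849%, loss ≈ 5290 × 9.849/100 ≈ 521.
Year 1998: gap = -2.1 × (8.41 - 4.32) = -8.589%, loss ≈ 5290 × 8.589/100 ≈ 454.
Year 1999: gap = -2.1 × (6.96 - 4.32) = -5.544%, loss ≈ 5290 × 5.544/100 ≈ 293.
Year 2000: gap = -2.1 × (8.12 - 4.32) = -7.98%, loss ≈ 5290 × 7.98/100 ≈ 422.
Total lost output = 521 + 454 + 293 + 422 = 1690 billion.

$1,690 billion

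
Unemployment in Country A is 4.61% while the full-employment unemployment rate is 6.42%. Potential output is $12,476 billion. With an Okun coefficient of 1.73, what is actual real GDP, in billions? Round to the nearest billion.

Unemployment gap = 4.61 - 6.42 = -1.81 points, so the output gap is -1.73 × (-1.81) = 3.1313%.
Actual GDP = 12476 × (1 + 3.1313/100) = 12476 × 1.031313 ≈ 12867 billion.

$12,867 billion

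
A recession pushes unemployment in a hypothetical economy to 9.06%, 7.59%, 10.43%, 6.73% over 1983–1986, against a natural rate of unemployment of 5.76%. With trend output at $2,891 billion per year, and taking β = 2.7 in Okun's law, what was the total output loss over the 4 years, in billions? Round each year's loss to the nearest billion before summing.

$842 billion

Year 1983: gap = -2.7 × (9.06 - 5.76) = -8.91%, loss ≈ 2891 × 8.91/100 ≈ 258.
Year 1984: gap = -2.7 × (7.59 - 5.76) = -4.941%, loss ≈ 2891 × 4.941/100 ≈ 143.
Year 1985: gap = -2.7 × (10.43 - 5.76) = -12.609%, loss ≈ 2891 × 12.609/100 ≈ 365.
Year 1986: gap = -2.7 × (6.73 - 5.76) = -2.619%, loss ≈ 2891 × 2.619/100 ≈ 76.
Total lost output = 258 + 143 + 365 + 76 = 842 billion.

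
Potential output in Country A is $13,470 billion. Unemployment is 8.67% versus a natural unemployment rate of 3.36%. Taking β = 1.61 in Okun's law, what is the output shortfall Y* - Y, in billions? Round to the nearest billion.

Output gap = -1.61 × (8.67 - 3.36) = -1.61 × 5.31 = -8.5491%.
Actual GDP ≈ 13470 × 0.914509 ≈ 12318 billion, so the shortfall is 13470 - 12318 = 1152 billion.

$1,152 billion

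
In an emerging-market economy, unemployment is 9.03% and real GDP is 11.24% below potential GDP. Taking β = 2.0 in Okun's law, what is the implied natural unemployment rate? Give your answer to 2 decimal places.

3.41%

From Okun's law, u - u* = -(output gap)/β = -(-11.24)/2.0 = 5.62 points.
So u* = 9.03 - 5.62 = 3.41%.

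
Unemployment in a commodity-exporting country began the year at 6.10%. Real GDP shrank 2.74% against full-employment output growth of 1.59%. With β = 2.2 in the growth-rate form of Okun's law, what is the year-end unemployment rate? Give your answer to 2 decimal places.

Growth-rate Okun's law: g_Y = g_Y* - β × Δu, so Δu = (g_Y* - g_Y)/β.
Δu = (1.59 + 2.74)/2.2 = 4.33/2.2 = 1.97 percentage points.
Year-end unemployment = 6.1 + 1.97 = 8.07%.

8.07%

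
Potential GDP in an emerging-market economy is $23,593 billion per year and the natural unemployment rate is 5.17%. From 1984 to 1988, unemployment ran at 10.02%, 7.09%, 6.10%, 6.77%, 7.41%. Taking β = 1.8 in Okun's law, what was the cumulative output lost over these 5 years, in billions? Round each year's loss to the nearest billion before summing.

Year 1984: gap = -1.8 × (10.02 - 5.17) = -8.73%, loss ≈ 23593 × 8.73/100 ≈ 2060.
Year 1985: gap = -1.8 × (7.09 - 5.17) = -3.456%, loss ≈ 23593 × 3.456/100 ≈ 815.
Year 1986: gap = -1.8 × (6.1 - 5.17) = -1.674%, loss ≈ 23593 × 1.674/100 ≈ 395.
Year 1987: gap = -1.8 × (6.77 - 5.17) = -2.88%, loss ≈ 23593 × 2.88/100 ≈ 679.
Year 1988: gap = -1.8 × (7.41 - 5.17) = -4.032%, loss ≈ 23593 × 4.032/100 ≈ 951.
Total lost output = 2060 + 815 + 395 + 679 + 951 = 4900 billion.

$4,900 billion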